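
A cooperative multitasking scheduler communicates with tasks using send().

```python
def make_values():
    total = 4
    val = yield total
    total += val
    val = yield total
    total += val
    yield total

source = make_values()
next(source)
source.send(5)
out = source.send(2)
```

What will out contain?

Step 1: next() -> yield total=4.
Step 2: send(5) -> val=5, total = 4+5 = 9, yield 9.
Step 3: send(2) -> val=2, total = 9+2 = 11, yield 11.
Therefore out = 11.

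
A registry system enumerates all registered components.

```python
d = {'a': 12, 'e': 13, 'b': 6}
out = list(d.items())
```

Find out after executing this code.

Step 1: d.items() returns (key, value) pairs in insertion order.
Therefore out = [('a', 12), ('e', 13), ('b', 6)].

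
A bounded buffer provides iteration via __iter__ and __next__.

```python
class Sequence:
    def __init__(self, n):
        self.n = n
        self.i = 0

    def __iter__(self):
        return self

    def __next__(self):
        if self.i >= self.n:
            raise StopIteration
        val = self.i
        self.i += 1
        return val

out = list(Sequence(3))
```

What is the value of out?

Step 1: Sequence(3) creates an iterator counting 0 to 2.
Step 2: list() consumes all values: [0, 1, 2].
Therefore out = [0, 1, 2].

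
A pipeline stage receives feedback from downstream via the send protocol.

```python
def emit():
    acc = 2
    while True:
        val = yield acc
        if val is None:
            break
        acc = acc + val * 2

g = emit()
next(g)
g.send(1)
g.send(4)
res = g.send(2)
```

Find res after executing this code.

Step 1: next() -> yield acc=2.
Step 2: send(1) -> val=1, acc = 2 + 1*2 = 4, yield 4.
Step 3: send(4) -> val=4, acc = 4 + 4*2 = 12, yield 12.
Step 4: send(2) -> val=2, acc = 12 + 2*2 = 16, yield 16.
Therefore res = 16.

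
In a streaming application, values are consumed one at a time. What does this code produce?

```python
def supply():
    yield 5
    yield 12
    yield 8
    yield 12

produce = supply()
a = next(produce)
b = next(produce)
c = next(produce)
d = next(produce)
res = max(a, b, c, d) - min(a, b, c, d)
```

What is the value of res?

Step 1: Create generator and consume all values:
  a = next(produce) = 5
  b = next(produce) = 12
  c = next(produce) = 8
  d = next(produce) = 12
Step 2: max = 12, min = 5, res = 12 - 5 = 7.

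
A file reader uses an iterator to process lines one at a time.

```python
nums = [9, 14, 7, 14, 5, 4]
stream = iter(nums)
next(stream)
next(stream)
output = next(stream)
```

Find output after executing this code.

Step 1: Create iterator over [9, 14, 7, 14, 5, 4].
Step 2: next() consumes 9.
Step 3: next() consumes 14.
Step 4: next() returns 7.
Therefore output = 7.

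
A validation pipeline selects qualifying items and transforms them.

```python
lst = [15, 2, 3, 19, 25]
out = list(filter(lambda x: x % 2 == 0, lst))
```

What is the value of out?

Step 1: Filter elements divisible by 2:
  15 % 2 = 1: removed
  2 % 2 = 0: kept
  3 % 2 = 1: removed
  19 % 2 = 1: removed
  25 % 2 = 1: removed
Therefore out = [2].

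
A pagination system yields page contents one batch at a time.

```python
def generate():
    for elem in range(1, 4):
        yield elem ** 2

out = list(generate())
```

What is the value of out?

Step 1: For each elem in range(1, 4), yield elem**2:
  elem=1: yield 1**2 = 1
  elem=2: yield 2**2 = 4
  elem=3: yield 3**2 = 9
Therefore out = [1, 4, 9].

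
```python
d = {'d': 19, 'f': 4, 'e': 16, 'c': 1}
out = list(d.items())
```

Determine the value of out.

Step 1: d.items() returns (key, value) pairs in insertion order.
Therefore out = [('d', 19), ('f', 4), ('e', 16), ('c', 1)].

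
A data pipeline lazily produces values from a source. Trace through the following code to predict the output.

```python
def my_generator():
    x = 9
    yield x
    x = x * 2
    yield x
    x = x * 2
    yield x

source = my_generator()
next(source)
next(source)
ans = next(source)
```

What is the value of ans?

Step 1: Trace through generator execution:
  Yield 1: x starts at 9, yield 9
  Yield 2: x = 9 * 2 = 18, yield 18
  Yield 3: x = 18 * 2 = 36, yield 36
Step 2: First next() gets 9, second next() gets the second value, third next() yields 36.
Therefore ans = 36.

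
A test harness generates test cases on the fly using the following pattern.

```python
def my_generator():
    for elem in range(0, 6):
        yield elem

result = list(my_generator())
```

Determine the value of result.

Step 1: The generator yields each value from range(0, 6).
Step 2: list() consumes all yields: [0, 1, 2, 3, 4, 5].
Therefore result = [0, 1, 2, 3, 4, 5].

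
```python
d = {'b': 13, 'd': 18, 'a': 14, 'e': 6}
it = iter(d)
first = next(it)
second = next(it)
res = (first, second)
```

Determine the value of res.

Step 1: iter(d) iterates over keys: ['b', 'd', 'a', 'e'].
Step 2: first = next(it) = 'b', second = next(it) = 'd'.
Therefore res = ('b', 'd').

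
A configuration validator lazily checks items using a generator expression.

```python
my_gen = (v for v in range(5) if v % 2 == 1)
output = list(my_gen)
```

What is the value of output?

Step 1: Filter range(5) keeping only odd values:
  v=0: even, excluded
  v=1: odd, included
  v=2: even, excluded
  v=3: odd, included
  v=4: even, excluded
Therefore output = [1, 3].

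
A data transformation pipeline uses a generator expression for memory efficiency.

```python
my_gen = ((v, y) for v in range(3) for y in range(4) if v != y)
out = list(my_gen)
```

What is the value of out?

Step 1: Nested generator over range(3) x range(4) where v != y:
  (0, 0): excluded (v == y)
  (0, 1): included
  (0, 2): included
  (0, 3): included
  (1, 0): included
  (1, 1): excluded (v == y)
  (1, 2): included
  (1, 3): included
  (2, 0): included
  (2, 1): included
  (2, 2): excluded (v == y)
  (2, 3): included
Therefore out = [(0, 1), (0, 2), (0, 3), (1, 0), (1, 2), (1, 3), (2, 0), (2, 1), (2, 3)].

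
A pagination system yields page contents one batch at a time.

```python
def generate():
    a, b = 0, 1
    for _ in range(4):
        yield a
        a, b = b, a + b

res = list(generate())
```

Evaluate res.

Step 1: Fibonacci-like sequence starting with a=0, b=1:
  Iteration 1: yield a=0, then a,b = 1,1
  Iteration 2: yield a=1, then a,b = 1,2
  Iteration 3: yield a=1, then a,b = 2,3
  Iteration 4: yield a=2, then a,b = 3,5
Therefore res = [0, 1, 1, 2].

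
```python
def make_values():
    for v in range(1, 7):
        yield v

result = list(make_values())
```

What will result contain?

Step 1: The generator yields each value from range(1, 7).
Step 2: list() consumes all yields: [1, 2, 3, 4, 5, 6].
Therefore result = [1, 2, 3, 4, 5, 6].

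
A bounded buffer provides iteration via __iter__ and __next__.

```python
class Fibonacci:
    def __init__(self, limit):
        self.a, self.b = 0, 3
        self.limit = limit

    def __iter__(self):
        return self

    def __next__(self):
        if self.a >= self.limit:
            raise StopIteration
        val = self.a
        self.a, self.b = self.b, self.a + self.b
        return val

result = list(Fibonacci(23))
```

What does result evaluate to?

Step 1: Fibonacci-like sequence (a=0, b=3) until >= 23:
  Yield 0, then a,b = 3,3
  Yield 3, then a,b = 3,6
  Yield 3, then a,b = 6,9
  Yield 6, then a,b = 9,15
  Yield 9, then a,b = 15,24
  Yield 15, then a,b = 24,39
Step 2: 24 >= 23, stop.
Therefore result = [0, 3, 3, 6, 9, 15].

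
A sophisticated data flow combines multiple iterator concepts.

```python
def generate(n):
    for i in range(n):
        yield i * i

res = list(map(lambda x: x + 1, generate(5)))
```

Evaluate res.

Step 1: generate(5) yields squares: [0, 1, 4, 9, 16].
Step 2: map adds 1 to each: [1, 2, 5, 10, 17].
Therefore res = [1, 2, 5, 10, 17].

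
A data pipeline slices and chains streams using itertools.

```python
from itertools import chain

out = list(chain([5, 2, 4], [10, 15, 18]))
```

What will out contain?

Step 1: chain() concatenates iterables: [5, 2, 4] + [10, 15, 18].
Therefore out = [5, 2, 4, 10, 15, 18].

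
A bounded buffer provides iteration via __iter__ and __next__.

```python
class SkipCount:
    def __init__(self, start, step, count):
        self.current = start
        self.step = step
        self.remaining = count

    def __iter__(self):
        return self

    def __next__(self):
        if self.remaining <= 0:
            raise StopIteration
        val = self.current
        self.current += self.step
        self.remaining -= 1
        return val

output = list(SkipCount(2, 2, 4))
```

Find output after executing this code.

Step 1: SkipCount starts at 2, increments by 2, for 4 steps:
  Yield 2, then current += 2
  Yield 4, then current += 2
  Yield 6, then current += 2
  Yield 8, then current += 2
Therefore output = [2, 4, 6, 8].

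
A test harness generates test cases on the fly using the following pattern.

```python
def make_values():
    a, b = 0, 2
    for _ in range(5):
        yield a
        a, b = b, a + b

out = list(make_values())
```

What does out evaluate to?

Step 1: Fibonacci-like sequence starting with a=0, b=2:
  Iteration 1: yield a=0, then a,b = 2,2
  Iteration 2: yield a=2, then a,b = 2,4
  Iteration 3: yield a=2, then a,b = 4,6
  Iteration 4: yield a=4, then a,b = 6,10
  Iteration 5: yield a=6, then a,b = 10,16
Therefore out = [0, 2, 2, 4, 6].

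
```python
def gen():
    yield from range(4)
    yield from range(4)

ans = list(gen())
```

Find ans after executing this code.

Step 1: Trace yields in order:
  yield 0
  yield 1
  yield 2
  yield 3
  yield 0
  yield 1
  yield 2
  yield 3
Therefore ans = [0, 1, 2, 3, 0, 1, 2, 3].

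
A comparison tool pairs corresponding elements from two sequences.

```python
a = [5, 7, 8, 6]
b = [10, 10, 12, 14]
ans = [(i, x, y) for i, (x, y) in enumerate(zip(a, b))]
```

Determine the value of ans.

Step 1: enumerate(zip(a, b)) gives index with paired elements:
  i=0: (5, 10)
  i=1: (7, 10)
  i=2: (8, 12)
  i=3: (6, 14)
Therefore ans = [(0, 5, 10), (1, 7, 10), (2, 8, 12), (3, 6, 14)].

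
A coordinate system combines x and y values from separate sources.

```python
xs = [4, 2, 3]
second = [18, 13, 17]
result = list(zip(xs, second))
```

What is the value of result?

Step 1: zip pairs elements at same index:
  Index 0: (4, 18)
  Index 1: (2, 13)
  Index 2: (3, 17)
Therefore result = [(4, 18), (2, 13), (3, 17)].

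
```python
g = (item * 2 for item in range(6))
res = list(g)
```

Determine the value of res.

Step 1: For each item in range(6), compute item*2:
  item=0: 0*2 = 0
  item=1: 1*2 = 2
  item=2: 2*2 = 4
  item=3: 3*2 = 6
  item=4: 4*2 = 8
  item=5: 5*2 = 10
Therefore res = [0, 2, 4, 6, 8, 10].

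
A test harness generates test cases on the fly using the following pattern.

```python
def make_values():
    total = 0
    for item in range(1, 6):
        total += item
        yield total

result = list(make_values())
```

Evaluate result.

Step 1: Generator accumulates running sum:
  item=1: total = 1, yield 1
  item=2: total = 3, yield 3
  item=3: total = 6, yield 6
  item=4: total = 10, yield 10
  item=5: total = 15, yield 15
Therefore result = [1, 3, 6, 10, 15].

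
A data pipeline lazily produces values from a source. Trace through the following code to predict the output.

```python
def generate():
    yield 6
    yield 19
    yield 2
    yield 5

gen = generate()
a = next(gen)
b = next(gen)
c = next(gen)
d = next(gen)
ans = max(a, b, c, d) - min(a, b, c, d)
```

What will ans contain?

Step 1: Create generator and consume all values:
  a = next(gen) = 6
  b = next(gen) = 19
  c = next(gen) = 2
  d = next(gen) = 5
Step 2: max = 19, min = 2, ans = 19 - 2 = 17.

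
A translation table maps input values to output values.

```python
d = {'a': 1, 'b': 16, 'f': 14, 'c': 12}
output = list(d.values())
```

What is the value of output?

Step 1: d.values() returns the dictionary values in insertion order.
Therefore output = [1, 16, 14, 12].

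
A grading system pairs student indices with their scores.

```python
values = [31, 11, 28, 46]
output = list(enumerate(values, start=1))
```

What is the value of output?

Step 1: enumerate with start=1:
  (1, 31)
  (2, 11)
  (3, 28)
  (4, 46)
Therefore output = [(1, 31), (2, 11), (3, 28), (4, 46)].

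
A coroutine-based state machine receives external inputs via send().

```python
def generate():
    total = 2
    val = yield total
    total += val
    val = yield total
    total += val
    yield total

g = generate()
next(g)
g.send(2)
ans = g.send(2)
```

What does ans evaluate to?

Step 1: next() -> yield total=2.
Step 2: send(2) -> val=2, total = 2+2 = 4, yield 4.
Step 3: send(2) -> val=2, total = 4+2 = 6, yield 6.
Therefore ans = 6.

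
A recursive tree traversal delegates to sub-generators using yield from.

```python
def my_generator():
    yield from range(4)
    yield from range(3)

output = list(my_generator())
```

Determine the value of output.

Step 1: Trace yields in order:
  yield 0
  yield 1
  yield 2
  yield 3
  yield 0
  yield 1
  yield 2
Therefore output = [0, 1, 2, 3, 0, 1, 2].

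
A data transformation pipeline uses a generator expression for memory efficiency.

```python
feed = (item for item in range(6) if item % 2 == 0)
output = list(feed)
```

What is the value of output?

Step 1: Filter range(6) keeping only even values:
  item=0: even, included
  item=1: odd, excluded
  item=2: even, included
  item=3: odd, excluded
  item=4: even, included
  item=5: odd, excluded
Therefore output = [0, 2, 4].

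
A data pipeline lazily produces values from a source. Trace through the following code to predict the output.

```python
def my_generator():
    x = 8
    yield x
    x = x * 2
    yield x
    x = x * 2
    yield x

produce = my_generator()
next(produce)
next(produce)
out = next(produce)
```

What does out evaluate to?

Step 1: Trace through generator execution:
  Yield 1: x starts at 8, yield 8
  Yield 2: x = 8 * 2 = 16, yield 16
  Yield 3: x = 16 * 2 = 32, yield 32
Step 2: First next() gets 8, second next() gets the second value, third next() yields 32.
Therefore out = 32.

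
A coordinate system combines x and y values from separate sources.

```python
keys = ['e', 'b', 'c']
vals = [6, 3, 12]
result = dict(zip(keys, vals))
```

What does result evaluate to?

Step 1: zip pairs keys with values:
  'e' -> 6
  'b' -> 3
  'c' -> 12
Therefore result = {'e': 6, 'b': 3, 'c': 12}.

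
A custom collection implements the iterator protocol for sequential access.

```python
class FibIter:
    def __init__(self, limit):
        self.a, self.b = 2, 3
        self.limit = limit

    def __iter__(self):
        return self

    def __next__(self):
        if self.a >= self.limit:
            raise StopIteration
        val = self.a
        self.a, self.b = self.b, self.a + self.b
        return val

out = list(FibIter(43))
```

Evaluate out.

Step 1: Fibonacci-like sequence (a=2, b=3) until >= 43:
  Yield 2, then a,b = 3,5
  Yield 3, then a,b = 5,8
  Yield 5, then a,b = 8,13
  Yield 8, then a,b = 13,21
  Yield 13, then a,b = 21,34
  Yield 21, then a,b = 34,55
  Yield 34, then a,b = 55,89
Step 2: 55 >= 43, stop.
Therefore out = [2, 3, 5, 8, 13, 21, 34].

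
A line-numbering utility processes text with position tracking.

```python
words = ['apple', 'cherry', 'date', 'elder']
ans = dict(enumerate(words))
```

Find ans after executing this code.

Step 1: enumerate pairs indices with words:
  0 -> 'apple'
  1 -> 'cherry'
  2 -> 'date'
  3 -> 'elder'
Therefore ans = {0: 'apple', 1: 'cherry', 2: 'date', 3: 'elder'}.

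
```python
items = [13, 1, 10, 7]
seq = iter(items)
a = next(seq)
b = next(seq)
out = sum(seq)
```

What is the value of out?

Step 1: Create iterator over [13, 1, 10, 7].
Step 2: a = next() = 13, b = next() = 1.
Step 3: sum() of remaining [10, 7] = 17.
Therefore out = 17.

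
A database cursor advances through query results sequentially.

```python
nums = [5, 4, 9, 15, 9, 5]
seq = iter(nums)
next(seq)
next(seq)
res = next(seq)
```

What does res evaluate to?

Step 1: Create iterator over [5, 4, 9, 15, 9, 5].
Step 2: next() consumes 5.
Step 3: next() consumes 4.
Step 4: next() returns 9.
Therefore res = 9.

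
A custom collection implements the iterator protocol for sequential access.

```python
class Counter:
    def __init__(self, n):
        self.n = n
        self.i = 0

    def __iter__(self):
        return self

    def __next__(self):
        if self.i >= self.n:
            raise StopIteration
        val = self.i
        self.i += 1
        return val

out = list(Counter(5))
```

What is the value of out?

Step 1: Counter(5) creates an iterator counting 0 to 4.
Step 2: list() consumes all values: [0, 1, 2, 3, 4].
Therefore out = [0, 1, 2, 3, 4].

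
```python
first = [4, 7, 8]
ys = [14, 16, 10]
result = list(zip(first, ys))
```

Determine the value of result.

Step 1: zip pairs elements at same index:
  Index 0: (4, 14)
  Index 1: (7, 16)
  Index 2: (8, 10)
Therefore result = [(4, 14), (7, 16), (8, 10)].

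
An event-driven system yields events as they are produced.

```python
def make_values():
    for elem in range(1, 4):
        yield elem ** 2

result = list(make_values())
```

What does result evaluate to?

Step 1: For each elem in range(1, 4), yield elem**2:
  elem=1: yield 1**2 = 1
  elem=2: yield 2**2 = 4
  elem=3: yield 3**2 = 9
Therefore result = [1, 4, 9].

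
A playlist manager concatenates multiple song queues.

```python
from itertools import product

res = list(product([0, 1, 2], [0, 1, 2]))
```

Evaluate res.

Step 1: product([0, 1, 2], [0, 1, 2]) gives all pairs:
  (0, 0)
  (0, 1)
  (0, 2)
  (1, 0)
  (1, 1)
  (1, 2)
  (2, 0)
  (2, 1)
  (2, 2)
Therefore res = [(0, 0), (0, 1), (0, 2), (1, 0), (1, 1), (1, 2), (2, 0), (2, 1), (2, 2)].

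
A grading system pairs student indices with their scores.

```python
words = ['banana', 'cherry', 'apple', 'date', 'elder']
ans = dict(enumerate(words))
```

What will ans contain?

Step 1: enumerate pairs indices with words:
  0 -> 'banana'
  1 -> 'cherry'
  2 -> 'apple'
  3 -> 'date'
  4 -> 'elder'
Therefore ans = {0: 'banana', 1: 'cherry', 2: 'apple', 3: 'date', 4: 'elder'}.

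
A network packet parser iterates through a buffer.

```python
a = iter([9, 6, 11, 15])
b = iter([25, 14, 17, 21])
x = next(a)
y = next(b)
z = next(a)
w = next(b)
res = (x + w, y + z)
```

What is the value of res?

Step 1: a iterates [9, 6, 11, 15], b iterates [25, 14, 17, 21].
Step 2: x = next(a) = 9, y = next(b) = 25.
Step 3: z = next(a) = 6, w = next(b) = 14.
Step 4: res = (9 + 14, 25 + 6) = (23, 31).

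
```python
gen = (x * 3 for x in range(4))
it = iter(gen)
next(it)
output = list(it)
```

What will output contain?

Step 1: Generator produces [0, 3, 6, 9].
Step 2: next(it) consumes first element (0).
Step 3: list(it) collects remaining: [3, 6, 9].
Therefore output = [3, 6, 9].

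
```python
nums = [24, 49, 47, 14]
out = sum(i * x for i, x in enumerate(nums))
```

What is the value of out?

Step 1: Compute i * x for each (i, x) in enumerate([24, 49, 47, 14]):
  i=0, x=24: 0*24 = 0
  i=1, x=49: 1*49 = 49
  i=2, x=47: 2*47 = 94
  i=3, x=14: 3*14 = 42
Step 2: sum = 0 + 49 + 94 + 42 = 185.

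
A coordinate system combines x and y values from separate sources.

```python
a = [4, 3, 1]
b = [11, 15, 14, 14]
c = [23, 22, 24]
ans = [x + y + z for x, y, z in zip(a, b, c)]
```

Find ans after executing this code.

Step 1: zip three lists (truncates to shortest, len=3):
  4 + 11 + 23 = 38
  3 + 15 + 22 = 40
  1 + 14 + 24 = 39
Therefore ans = [38, 40, 39].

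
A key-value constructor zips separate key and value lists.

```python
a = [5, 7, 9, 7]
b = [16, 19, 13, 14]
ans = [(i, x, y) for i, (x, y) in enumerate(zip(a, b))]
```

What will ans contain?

Step 1: enumerate(zip(a, b)) gives index with paired elements:
  i=0: (5, 16)
  i=1: (7, 19)
  i=2: (9, 13)
  i=3: (7, 14)
Therefore ans = [(0, 5, 16), (1, 7, 19), (2, 9, 13), (3, 7, 14)].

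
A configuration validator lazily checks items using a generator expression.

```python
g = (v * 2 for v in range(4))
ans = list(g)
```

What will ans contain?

Step 1: For each v in range(4), compute v*2:
  v=0: 0*2 = 0
  v=1: 1*2 = 2
  v=2: 2*2 = 4
  v=3: 3*2 = 6
Therefore ans = [0, 2, 4, 6].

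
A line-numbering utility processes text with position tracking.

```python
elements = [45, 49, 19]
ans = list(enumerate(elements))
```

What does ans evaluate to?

Step 1: enumerate pairs each element with its index:
  (0, 45)
  (1, 49)
  (2, 19)
Therefore ans = [(0, 45), (1, 49), (2, 19)].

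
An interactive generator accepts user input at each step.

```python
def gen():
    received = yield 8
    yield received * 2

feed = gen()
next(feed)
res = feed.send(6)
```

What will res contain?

Step 1: next(feed) advances to first yield, producing 8.
Step 2: send(6) resumes, received = 6.
Step 3: yield received * 2 = 6 * 2 = 12.
Therefore res = 12.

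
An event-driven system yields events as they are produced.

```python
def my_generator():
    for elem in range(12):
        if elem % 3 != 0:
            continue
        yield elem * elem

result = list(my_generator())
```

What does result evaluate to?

Step 1: Only yield elem**2 when elem is divisible by 3:
  elem=0: 0 % 3 == 0, yield 0**2 = 0
  elem=3: 3 % 3 == 0, yield 3**2 = 9
  elem=6: 6 % 3 == 0, yield 6**2 = 36
  elem=9: 9 % 3 == 0, yield 9**2 = 81
Therefore result = [0, 9, 36, 81].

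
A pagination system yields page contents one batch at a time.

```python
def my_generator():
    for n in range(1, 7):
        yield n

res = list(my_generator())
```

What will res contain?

Step 1: The generator yields each value from range(1, 7).
Step 2: list() consumes all yields: [1, 2, 3, 4, 5, 6].
Therefore res = [1, 2, 3, 4, 5, 6].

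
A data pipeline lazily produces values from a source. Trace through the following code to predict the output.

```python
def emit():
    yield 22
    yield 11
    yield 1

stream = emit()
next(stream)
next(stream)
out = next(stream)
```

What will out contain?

Step 1: emit() creates a generator.
Step 2: next(stream) yields 22 (consumed and discarded).
Step 3: next(stream) yields 11 (consumed and discarded).
Step 4: next(stream) yields 1, assigned to out.
Therefore out = 1.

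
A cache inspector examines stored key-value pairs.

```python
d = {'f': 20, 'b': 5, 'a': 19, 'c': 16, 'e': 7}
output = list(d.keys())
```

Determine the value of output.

Step 1: d.keys() returns the dictionary keys in insertion order.
Therefore output = ['f', 'b', 'a', 'c', 'e'].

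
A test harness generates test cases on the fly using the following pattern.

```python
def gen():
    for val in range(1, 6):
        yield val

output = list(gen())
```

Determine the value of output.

Step 1: The generator yields each value from range(1, 6).
Step 2: list() consumes all yields: [1, 2, 3, 4, 5].
Therefore output = [1, 2, 3, 4, 5].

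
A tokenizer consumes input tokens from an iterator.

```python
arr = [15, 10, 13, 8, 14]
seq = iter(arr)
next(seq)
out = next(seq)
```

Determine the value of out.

Step 1: Create iterator over [15, 10, 13, 8, 14].
Step 2: next() consumes 15.
Step 3: next() returns 10.
Therefore out = 10.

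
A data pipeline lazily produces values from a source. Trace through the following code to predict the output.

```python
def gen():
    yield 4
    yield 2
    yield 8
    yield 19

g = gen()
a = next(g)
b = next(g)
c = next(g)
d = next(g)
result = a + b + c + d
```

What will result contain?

Step 1: Create generator and consume all values:
  a = next(g) = 4
  b = next(g) = 2
  c = next(g) = 8
  d = next(g) = 19
Step 2: result = 4 + 2 + 8 + 19 = 33.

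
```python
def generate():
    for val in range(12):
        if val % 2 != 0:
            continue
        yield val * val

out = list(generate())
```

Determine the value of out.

Step 1: Only yield val**2 when val is divisible by 2:
  val=0: 0 % 2 == 0, yield 0**2 = 0
  val=2: 2 % 2 == 0, yield 2**2 = 4
  val=4: 4 % 2 == 0, yield 4**2 = 16
  val=6: 6 % 2 == 0, yield 6**2 = 36
  val=8: 8 % 2 == 0, yield 8**2 = 64
  val=10: 10 % 2 == 0, yield 10**2 = 100
Therefore out = [0, 4, 16, 36, 64, 100].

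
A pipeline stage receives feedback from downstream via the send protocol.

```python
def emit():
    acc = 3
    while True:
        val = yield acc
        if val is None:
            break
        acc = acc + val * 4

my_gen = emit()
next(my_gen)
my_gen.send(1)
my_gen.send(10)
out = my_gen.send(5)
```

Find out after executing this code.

Step 1: next() -> yield acc=3.
Step 2: send(1) -> val=1, acc = 3 + 1*4 = 7, yield 7.
Step 3: send(10) -> val=10, acc = 7 + 10*4 = 47, yield 47.
Step 4: send(5) -> val=5, acc = 47 + 5*4 = 67, yield 67.
Therefore out = 67.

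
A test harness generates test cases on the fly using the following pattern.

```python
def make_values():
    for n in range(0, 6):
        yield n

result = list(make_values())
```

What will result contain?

Step 1: The generator yields each value from range(0, 6).
Step 2: list() consumes all yields: [0, 1, 2, 3, 4, 5].
Therefore result = [0, 1, 2, 3, 4, 5].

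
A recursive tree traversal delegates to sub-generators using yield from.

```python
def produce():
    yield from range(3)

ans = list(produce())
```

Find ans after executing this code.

Step 1: yield from delegates to the iterable, yielding each element.
Step 2: Collected values: [0, 1, 2].
Therefore ans = [0, 1, 2].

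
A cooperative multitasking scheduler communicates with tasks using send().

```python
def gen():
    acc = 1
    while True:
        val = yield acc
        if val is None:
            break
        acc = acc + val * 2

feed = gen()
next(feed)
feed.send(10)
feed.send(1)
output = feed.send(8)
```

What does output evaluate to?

Step 1: next() -> yield acc=1.
Step 2: send(10) -> val=10, acc = 1 + 10*2 = 21, yield 21.
Step 3: send(1) -> val=1, acc = 21 + 1*2 = 23, yield 23.
Step 4: send(8) -> val=8, acc = 23 + 8*2 = 39, yield 39.
Therefore output = 39.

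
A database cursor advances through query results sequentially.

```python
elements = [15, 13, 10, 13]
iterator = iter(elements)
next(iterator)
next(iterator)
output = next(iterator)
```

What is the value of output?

Step 1: Create iterator over [15, 13, 10, 13].
Step 2: next() consumes 15.
Step 3: next() consumes 13.
Step 4: next() returns 10.
Therefore output = 10.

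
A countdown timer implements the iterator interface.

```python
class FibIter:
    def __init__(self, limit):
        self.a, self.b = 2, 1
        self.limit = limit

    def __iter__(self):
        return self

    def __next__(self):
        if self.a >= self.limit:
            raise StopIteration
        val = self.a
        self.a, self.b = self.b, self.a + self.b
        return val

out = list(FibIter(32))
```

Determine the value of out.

Step 1: Fibonacci-like sequence (a=2, b=1) until >= 32:
  Yield 2, then a,b = 1,3
  Yield 1, then a,b = 3,4
  Yield 3, then a,b = 4,7
  Yield 4, then a,b = 7,11
  Yield 7, then a,b = 11,18
  Yield 11, then a,b = 18,29
  Yield 18, then a,b = 29,47
  Yield 29, then a,b = 47,76
Step 2: 47 >= 32, stop.
Therefore out = [2, 1, 3, 4, 7, 11, 18, 29].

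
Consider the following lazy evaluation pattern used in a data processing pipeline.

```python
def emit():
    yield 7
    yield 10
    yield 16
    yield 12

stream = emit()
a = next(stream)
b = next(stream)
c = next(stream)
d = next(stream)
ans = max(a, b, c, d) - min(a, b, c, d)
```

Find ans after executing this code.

Step 1: Create generator and consume all values:
  a = next(stream) = 7
  b = next(stream) = 10
  c = next(stream) = 16
  d = next(stream) = 12
Step 2: max = 16, min = 7, ans = 16 - 7 = 9.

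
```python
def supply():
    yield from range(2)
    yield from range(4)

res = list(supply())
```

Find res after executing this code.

Step 1: Trace yields in order:
  yield 0
  yield 1
  yield 0
  yield 1
  yield 2
  yield 3
Therefore res = [0, 1, 0, 1, 2, 3].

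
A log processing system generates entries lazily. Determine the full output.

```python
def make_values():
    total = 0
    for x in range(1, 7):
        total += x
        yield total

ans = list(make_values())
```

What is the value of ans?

Step 1: Generator accumulates running sum:
  x=1: total = 1, yield 1
  x=2: total = 3, yield 3
  x=3: total = 6, yield 6
  x=4: total = 10, yield 10
  x=5: total = 15, yield 15
  x=6: total = 21, yield 21
Therefore ans = [1, 3, 6, 10, 15, 21].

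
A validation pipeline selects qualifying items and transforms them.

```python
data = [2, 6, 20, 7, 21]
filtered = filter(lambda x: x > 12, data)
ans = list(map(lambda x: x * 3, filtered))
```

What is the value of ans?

Step 1: Filter data for elements > 12:
  2: removed
  6: removed
  20: kept
  7: removed
  21: kept
Step 2: Map x * 3 on filtered [20, 21]:
  20 -> 60
  21 -> 63
Therefore ans = [60, 63].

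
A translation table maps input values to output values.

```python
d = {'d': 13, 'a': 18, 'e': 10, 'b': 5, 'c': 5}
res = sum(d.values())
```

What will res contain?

Step 1: d.values() = [13, 18, 10, 5, 5].
Step 2: sum = 51.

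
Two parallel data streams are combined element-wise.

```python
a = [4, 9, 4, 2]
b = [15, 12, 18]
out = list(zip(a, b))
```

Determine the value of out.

Step 1: zip stops at shortest (len(a)=4, len(b)=3):
  Index 0: (4, 15)
  Index 1: (9, 12)
  Index 2: (4, 18)
Step 2: Last element of a (2) has no pair, dropped.
Therefore out = [(4, 15), (9, 12), (4, 18)].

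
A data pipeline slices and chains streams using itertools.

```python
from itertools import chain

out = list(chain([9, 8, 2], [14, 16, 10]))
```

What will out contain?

Step 1: chain() concatenates iterables: [9, 8, 2] + [14, 16, 10].
Therefore out = [9, 8, 2, 14, 16, 10].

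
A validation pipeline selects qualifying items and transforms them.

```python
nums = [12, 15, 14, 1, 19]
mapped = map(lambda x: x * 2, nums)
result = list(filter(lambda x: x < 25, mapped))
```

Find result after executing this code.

Step 1: Map x * 2:
  12 -> 24
  15 -> 30
  14 -> 28
  1 -> 2
  19 -> 38
Step 2: Filter for < 25:
  24: kept
  30: removed
  28: removed
  2: kept
  38: removed
Therefore result = [24, 2].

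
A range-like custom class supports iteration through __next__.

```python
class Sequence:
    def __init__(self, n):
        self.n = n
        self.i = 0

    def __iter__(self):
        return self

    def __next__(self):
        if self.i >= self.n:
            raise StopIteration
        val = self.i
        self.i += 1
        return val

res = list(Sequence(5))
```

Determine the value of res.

Step 1: Sequence(5) creates an iterator counting 0 to 4.
Step 2: list() consumes all values: [0, 1, 2, 3, 4].
Therefore res = [0, 1, 2, 3, 4].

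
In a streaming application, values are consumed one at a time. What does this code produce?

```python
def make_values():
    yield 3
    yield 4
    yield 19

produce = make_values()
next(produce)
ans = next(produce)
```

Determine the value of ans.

Step 1: make_values() creates a generator.
Step 2: next(produce) yields 3 (consumed and discarded).
Step 3: next(produce) yields 4, assigned to ans.
Therefore ans = 4.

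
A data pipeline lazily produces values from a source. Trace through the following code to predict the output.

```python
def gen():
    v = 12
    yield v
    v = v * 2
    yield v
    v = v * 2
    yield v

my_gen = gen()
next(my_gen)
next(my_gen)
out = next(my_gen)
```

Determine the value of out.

Step 1: Trace through generator execution:
  Yield 1: v starts at 12, yield 12
  Yield 2: v = 12 * 2 = 24, yield 24
  Yield 3: v = 24 * 2 = 48, yield 48
Step 2: First next() gets 12, second next() gets the second value, third next() yields 48.
Therefore out = 48.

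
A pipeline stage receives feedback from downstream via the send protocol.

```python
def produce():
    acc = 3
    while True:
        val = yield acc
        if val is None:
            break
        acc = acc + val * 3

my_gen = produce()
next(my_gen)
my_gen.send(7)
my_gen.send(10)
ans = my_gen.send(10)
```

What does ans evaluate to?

Step 1: next() -> yield acc=3.
Step 2: send(7) -> val=7, acc = 3 + 7*3 = 24, yield 24.
Step 3: send(10) -> val=10, acc = 24 + 10*3 = 54, yield 54.
Step 4: send(10) -> val=10, acc = 54 + 10*3 = 84, yield 84.
Therefore ans = 84.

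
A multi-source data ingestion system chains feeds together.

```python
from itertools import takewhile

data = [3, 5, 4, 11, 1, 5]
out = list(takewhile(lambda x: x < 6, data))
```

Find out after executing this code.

Step 1: takewhile stops at first element >= 6:
  3 < 6: take
  5 < 6: take
  4 < 6: take
  11 >= 6: stop
Therefore out = [3, 5, 4].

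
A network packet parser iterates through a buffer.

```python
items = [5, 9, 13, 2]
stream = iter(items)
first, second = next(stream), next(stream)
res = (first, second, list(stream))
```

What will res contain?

Step 1: Create iterator over [5, 9, 13, 2].
Step 2: first = 5, second = 9.
Step 3: Remaining elements: [13, 2].
Therefore res = (5, 9, [13, 2]).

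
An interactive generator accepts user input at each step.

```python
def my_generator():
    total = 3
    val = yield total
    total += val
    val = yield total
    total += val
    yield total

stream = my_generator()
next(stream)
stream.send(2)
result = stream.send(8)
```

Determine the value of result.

Step 1: next() -> yield total=3.
Step 2: send(2) -> val=2, total = 3+2 = 5, yield 5.
Step 3: send(8) -> val=8, total = 5+8 = 13, yield 13.
Therefore result = 13.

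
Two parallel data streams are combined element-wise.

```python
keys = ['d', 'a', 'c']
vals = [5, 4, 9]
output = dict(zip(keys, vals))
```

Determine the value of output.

Step 1: zip pairs keys with values:
  'd' -> 5
  'a' -> 4
  'c' -> 9
Therefore output = {'d': 5, 'a': 4, 'c': 9}.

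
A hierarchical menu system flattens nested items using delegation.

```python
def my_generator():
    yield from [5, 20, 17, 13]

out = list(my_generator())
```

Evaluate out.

Step 1: yield from delegates to the iterable, yielding each element.
Step 2: Collected values: [5, 20, 17, 13].
Therefore out = [5, 20, 17, 13].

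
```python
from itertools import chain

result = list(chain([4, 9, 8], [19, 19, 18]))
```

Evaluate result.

Step 1: chain() concatenates iterables: [4, 9, 8] + [19, 19, 18].
Therefore result = [4, 9, 8, 19, 19, 18].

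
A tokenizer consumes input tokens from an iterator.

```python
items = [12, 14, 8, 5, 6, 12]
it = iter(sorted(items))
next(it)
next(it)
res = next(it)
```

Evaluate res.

Step 1: sorted([12, 14, 8, 5, 6, 12]) = [5, 6, 8, 12, 12, 14].
Step 2: Create iterator and skip 2 elements.
Step 3: next() returns 8.
Therefore res = 8.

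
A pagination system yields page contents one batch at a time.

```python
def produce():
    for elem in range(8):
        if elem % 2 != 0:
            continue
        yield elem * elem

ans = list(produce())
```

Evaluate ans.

Step 1: Only yield elem**2 when elem is divisible by 2:
  elem=0: 0 % 2 == 0, yield 0**2 = 0
  elem=2: 2 % 2 == 0, yield 2**2 = 4
  elem=4: 4 % 2 == 0, yield 4**2 = 16
  elem=6: 6 % 2 == 0, yield 6**2 = 36
Therefore ans = [0, 4, 16, 36].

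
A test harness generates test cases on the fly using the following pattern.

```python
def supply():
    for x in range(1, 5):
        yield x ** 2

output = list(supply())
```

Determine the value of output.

Step 1: For each x in range(1, 5), yield x**2:
  x=1: yield 1**2 = 1
  x=2: yield 2**2 = 4
  x=3: yield 3**2 = 9
  x=4: yield 4**2 = 16
Therefore output = [1, 4, 9, 16].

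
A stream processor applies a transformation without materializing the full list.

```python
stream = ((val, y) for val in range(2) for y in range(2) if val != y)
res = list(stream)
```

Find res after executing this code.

Step 1: Nested generator over range(2) x range(2) where val != y:
  (0, 0): excluded (val == y)
  (0, 1): included
  (1, 0): included
  (1, 1): excluded (val == y)
Therefore res = [(0, 1), (1, 0)].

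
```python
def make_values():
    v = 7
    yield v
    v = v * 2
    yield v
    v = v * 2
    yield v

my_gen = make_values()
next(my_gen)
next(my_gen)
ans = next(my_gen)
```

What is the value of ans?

Step 1: Trace through generator execution:
  Yield 1: v starts at 7, yield 7
  Yield 2: v = 7 * 2 = 14, yield 14
  Yield 3: v = 14 * 2 = 28, yield 28
Step 2: First next() gets 7, second next() gets the second value, third next() yields 28.
Therefore ans = 28.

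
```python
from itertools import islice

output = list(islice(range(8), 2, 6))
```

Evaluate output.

Step 1: islice(range(8), 2, 6) takes elements at indices [2, 6).
Step 2: Elements: [2, 3, 4, 5].
Therefore output = [2, 3, 4, 5].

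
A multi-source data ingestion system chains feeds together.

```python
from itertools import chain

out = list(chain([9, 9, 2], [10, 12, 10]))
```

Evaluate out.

Step 1: chain() concatenates iterables: [9, 9, 2] + [10, 12, 10].
Therefore out = [9, 9, 2, 10, 12, 10].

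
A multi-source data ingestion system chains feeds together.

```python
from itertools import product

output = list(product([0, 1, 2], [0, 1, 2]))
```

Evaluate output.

Step 1: product([0, 1, 2], [0, 1, 2]) gives all pairs:
  (0, 0)
  (0, 1)
  (0, 2)
  (1, 0)
  (1, 1)
  (1, 2)
  (2, 0)
  (2, 1)
  (2, 2)
Therefore output = [(0, 0), (0, 1), (0, 2), (1, 0), (1, 1), (1, 2), (2, 0), (2, 1), (2, 2)].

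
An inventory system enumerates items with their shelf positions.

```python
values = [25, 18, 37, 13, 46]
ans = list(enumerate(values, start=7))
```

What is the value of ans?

Step 1: enumerate with start=7:
  (7, 25)
  (8, 18)
  (9, 37)
  (10, 13)
  (11, 46)
Therefore ans = [(7, 25), (8, 18), (9, 37), (10, 13), (11, 46)].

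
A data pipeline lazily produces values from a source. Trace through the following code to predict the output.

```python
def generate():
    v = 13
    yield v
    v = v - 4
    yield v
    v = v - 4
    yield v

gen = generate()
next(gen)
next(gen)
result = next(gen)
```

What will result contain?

Step 1: Trace through generator execution:
  Yield 1: v starts at 13, yield 13
  Yield 2: v = 13 - 4 = 9, yield 9
  Yield 3: v = 9 - 4 = 5, yield 5
Step 2: First next() gets 13, second next() gets the second value, third next() yields 5.
Therefore result = 5.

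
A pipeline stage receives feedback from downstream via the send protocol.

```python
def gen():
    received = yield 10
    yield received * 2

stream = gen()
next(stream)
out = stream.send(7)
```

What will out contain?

Step 1: next(stream) advances to first yield, producing 10.
Step 2: send(7) resumes, received = 7.
Step 3: yield received * 2 = 7 * 2 = 14.
Therefore out = 14.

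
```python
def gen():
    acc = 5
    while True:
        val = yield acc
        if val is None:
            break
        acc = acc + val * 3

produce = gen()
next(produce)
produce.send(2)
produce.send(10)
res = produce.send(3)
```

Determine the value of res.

Step 1: next() -> yield acc=5.
Step 2: send(2) -> val=2, acc = 5 + 2*3 = 11, yield 11.
Step 3: send(10) -> val=10, acc = 11 + 10*3 = 41, yield 41.
Step 4: send(3) -> val=3, acc = 41 + 3*3 = 50, yield 50.
Therefore res = 50.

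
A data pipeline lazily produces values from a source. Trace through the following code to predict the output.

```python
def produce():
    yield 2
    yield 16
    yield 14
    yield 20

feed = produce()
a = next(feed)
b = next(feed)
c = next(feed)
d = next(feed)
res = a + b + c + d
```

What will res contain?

Step 1: Create generator and consume all values:
  a = next(feed) = 2
  b = next(feed) = 16
  c = next(feed) = 14
  d = next(feed) = 20
Step 2: res = 2 + 16 + 14 + 20 = 52.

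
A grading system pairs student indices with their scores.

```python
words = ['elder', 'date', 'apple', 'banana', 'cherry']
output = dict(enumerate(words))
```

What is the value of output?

Step 1: enumerate pairs indices with words:
  0 -> 'elder'
  1 -> 'date'
  2 -> 'apple'
  3 -> 'banana'
  4 -> 'cherry'
Therefore output = {0: 'elder', 1: 'date', 2: 'apple', 3: 'banana', 4: 'cherry'}.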